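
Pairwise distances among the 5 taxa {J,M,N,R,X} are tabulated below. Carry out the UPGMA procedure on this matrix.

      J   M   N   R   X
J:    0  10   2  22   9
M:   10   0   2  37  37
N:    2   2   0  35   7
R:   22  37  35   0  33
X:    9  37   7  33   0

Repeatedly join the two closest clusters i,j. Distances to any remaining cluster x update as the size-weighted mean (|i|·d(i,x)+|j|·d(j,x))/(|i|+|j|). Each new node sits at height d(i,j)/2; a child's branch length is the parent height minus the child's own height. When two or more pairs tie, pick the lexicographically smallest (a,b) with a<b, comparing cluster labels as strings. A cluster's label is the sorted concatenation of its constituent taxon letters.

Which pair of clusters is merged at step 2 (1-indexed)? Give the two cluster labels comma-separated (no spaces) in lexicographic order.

iteration 1: select J,N (d=2); attach at lengths (1, 1); label the merged cluster JN
  updated: d(JN,M)=6, d(JN,R)=57/2, d(JN,X)=8
iteration 2: select JN,M (d=6); attach at lengths (2, 3); label the merged cluster JMN
  updated: d(JMN,R)=94/3, d(JMN,X)=53/3
iteration 3: select JMN,X (d=53/3); attach at lengths (35/6, 53/6); label the merged cluster JMNX
  updated: d(JMNX,R)=127/4
iteration 4: select JMNX,R (d=127/4); attach at lengths (169/24, 127/8); label the merged cluster JMNRX
final tree: ((((J:1,N:1):2,M:3):35/6,X:53/6):169/24,R:127/8)
total length: 535/12

JN,M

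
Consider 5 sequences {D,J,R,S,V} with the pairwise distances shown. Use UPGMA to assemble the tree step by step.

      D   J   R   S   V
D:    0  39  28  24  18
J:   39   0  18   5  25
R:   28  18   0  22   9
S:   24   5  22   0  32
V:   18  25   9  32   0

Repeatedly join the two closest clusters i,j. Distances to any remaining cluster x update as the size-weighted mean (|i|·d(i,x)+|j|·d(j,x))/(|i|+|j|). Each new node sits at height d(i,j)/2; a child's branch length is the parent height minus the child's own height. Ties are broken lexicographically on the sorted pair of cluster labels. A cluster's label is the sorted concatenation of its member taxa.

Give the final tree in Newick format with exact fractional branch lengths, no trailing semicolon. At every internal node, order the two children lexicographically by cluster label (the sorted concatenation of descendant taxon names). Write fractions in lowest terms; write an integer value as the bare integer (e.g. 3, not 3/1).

((D:23/2,(R:9/2,V:9/2):7):11/6,(J:5/2,S:5/2):65/6)

1. join J+S (d=5) ⇒ JS; edges |J|=5/2, |S|=5/2
  updated: d(D,JS)=63/2, d(JS,R)=20, d(JS,V)=57/2
2. join R+V (d=9) ⇒ RV; edges |R|=9/2, |V|=9/2
  updated: d(D,RV)=23, d(JS,RV)=97/4
3. join D+RV (d=23) ⇒ DRV; edges |D|=23/2, |RV|=7
  updated: d(DRV,JS)=80/3
4. join DRV+JS (d=80/3) ⇒ DJRSV; edges |DRV|=11/6, |JS|=65/6
final tree: ((D:23/2,(R:9/2,V:9/2):7):11/6,(J:5/2,S:5/2):65/6)
total length: 271/6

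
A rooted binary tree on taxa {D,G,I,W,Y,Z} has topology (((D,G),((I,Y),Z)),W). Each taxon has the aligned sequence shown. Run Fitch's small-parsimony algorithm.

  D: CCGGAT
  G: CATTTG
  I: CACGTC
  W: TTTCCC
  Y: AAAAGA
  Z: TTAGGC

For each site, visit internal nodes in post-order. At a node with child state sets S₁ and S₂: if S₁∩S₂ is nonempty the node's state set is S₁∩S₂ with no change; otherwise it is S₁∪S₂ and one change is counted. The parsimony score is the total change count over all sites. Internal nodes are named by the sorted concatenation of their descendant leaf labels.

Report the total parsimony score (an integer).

DG@0: {C} ∩ {C} = {C} (intersection, +0)
IY@0: {C} ∪ {A} = {A,C} (union, +1)
IYZ@0: {A,C} ∪ {T} = {A,C,T} (union, +1)
DGIYZ@0: {C} ∩ {A,C,T} = {C} (intersection, +0)
DGIWYZ@0: {C} ∪ {T} = {C,T} (union, +1)
DG@1: {C} ∪ {A} = {A,C} (union, +1)
IY@1: {A} ∩ {A} = {A} (intersection, +0)
IYZ@1: {A} ∪ {T} = {A,T} (union, +1)
DGIYZ@1: {A,C} ∩ {A,T} = {A} (intersection, +0)
DGIWYZ@1: {A} ∪ {T} = {A,T} (union, +1)
DG@2: {G} ∪ {T} = {G,T} (union, +1)
IY@2: {C} ∪ {A} = {A,C} (union, +1)
IYZ@2: {A,C} ∩ {A} = {A} (intersection, +0)
DGIYZ@2: {G,T} ∪ {A} = {A,G,T} (union, +1)
DGIWYZ@2: {A,G,T} ∩ {T} = {T} (intersection, +0)
DG@3: {G} ∪ {T} = {G,T} (union, +1)
IY@3: {G} ∪ {A} = {A,G} (union, +1)
IYZ@3: {A,G} ∩ {G} = {G} (intersection, +0)
DGIYZ@3: {G,T} ∩ {G} = {G} (intersection, +0)
DGIWYZ@3: {G} ∪ {C} = {C,G} (union, +1)
DG@4: {A} ∪ {T} = {A,T} (union, +1)
IY@4: {T} ∪ {G} = {G,T} (union, +1)
IYZ@4: {G,T} ∩ {G} = {G} (intersection, +0)
DGIYZ@4: {A,T} ∪ {G} = {A,G,T} (union, +1)
DGIWYZ@4: {A,G,T} ∪ {C} = {A,C,G,T} (union, +1)
DG@5: {T} ∪ {G} = {G,T} (union, +1)
IY@5: {C} ∪ {A} = {A,C} (union, +1)
IYZ@5: {A,C} ∩ {C} = {C} (intersection, +0)
DGIYZ@5: {G,T} ∪ {C} = {C,G,T} (union, +1)
DGIWYZ@5: {C,G,T} ∩ {C} = {C} (intersection, +0)
per-site changes: [3, 3, 3, 3, 4, 3]; total = 19

19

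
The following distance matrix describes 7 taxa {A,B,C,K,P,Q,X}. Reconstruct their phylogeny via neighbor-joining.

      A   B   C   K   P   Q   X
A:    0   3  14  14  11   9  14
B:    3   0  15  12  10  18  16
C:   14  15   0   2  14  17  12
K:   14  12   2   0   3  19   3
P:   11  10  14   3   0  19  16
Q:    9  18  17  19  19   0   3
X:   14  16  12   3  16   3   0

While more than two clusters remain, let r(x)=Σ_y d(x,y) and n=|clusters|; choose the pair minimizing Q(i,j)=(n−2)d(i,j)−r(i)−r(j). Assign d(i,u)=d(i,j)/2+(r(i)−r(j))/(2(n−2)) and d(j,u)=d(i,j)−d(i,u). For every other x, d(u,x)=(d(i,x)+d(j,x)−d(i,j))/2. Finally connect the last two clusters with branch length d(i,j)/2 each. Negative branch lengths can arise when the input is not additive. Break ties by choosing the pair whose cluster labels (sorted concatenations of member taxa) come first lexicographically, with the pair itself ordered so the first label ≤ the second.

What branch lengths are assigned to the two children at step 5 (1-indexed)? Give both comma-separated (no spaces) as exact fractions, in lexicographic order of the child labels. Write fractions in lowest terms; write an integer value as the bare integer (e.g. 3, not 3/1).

step 1: merge (Q,X) at d=3, Q=-134; branch lengths Q→18/5, X→-3/5; new cluster QX
  updated: d(A,QX)=10, d(B,QX)=31/2, d(C,QX)=13, d(K,QX)=19/2, d(P,QX)=16
step 2: merge (A,B) at d=3, Q=-191/2; branch lengths A→17/16, B→31/16; new cluster AB
  updated: d(AB,C)=13, d(AB,K)=23/2, d(AB,P)=9, d(AB,QX)=45/4
step 3: merge (C,K) at d=2, Q=-62; branch lengths C→11/3, K→-5/3; new cluster CK
  updated: d(AB,CK)=45/4, d(CK,P)=15/2, d(CK,QX)=41/4
step 4: merge (AB,QX) at d=45/4, Q=-93/2; branch lengths AB→33/8, QX→57/8; new cluster ABQX
  updated: d(ABQX,CK)=41/8, d(ABQX,P)=55/8
step 5: merge (ABQX,CK) at d=41/8, Q=-39/2; branch lengths ABQX→9/4, CK→23/8; new cluster ABCKQX
  updated: d(ABCKQX,P)=37/8
step 6: merge (ABCKQX,P) at d=37/8; branch lengths ABCKQX→37/16, P→37/16; new cluster ABCKPQX
final tree: ((((A:17/16,B:31/16):33/8,(Q:18/5,X:-3/5):57/8):9/4,(C:11/3,K:-5/3):23/8):37/16,P:37/16)
total length: 29

9/4,23/8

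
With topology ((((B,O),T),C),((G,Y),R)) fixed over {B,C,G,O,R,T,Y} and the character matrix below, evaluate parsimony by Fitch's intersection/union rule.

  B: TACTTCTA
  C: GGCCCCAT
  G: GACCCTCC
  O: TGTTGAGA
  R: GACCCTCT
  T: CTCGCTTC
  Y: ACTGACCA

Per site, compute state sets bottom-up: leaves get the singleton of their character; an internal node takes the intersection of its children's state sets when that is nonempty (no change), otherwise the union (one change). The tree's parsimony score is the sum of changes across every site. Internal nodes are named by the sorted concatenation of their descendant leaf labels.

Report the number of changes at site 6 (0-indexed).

3

site 0, node BO: B={T} ∩ O={T} → {T} (+0)
site 0, node BOT: BO={T} ∪ T={C} → {C,T} (+1)
site 0, node BCOT: BOT={C,T} ∪ C={G} → {C,G,T} (+1)
site 0, node GY: G={G} ∪ Y={A} → {A,G} (+1)
site 0, node GRY: GY={A,G} ∩ R={G} → {G} (+0)
site 0, node BCGORTY: BCOT={C,G,T} ∩ GRY={G} → {G} (+0)
site 1, node BO: B={A} ∪ O={G} → {A,G} (+1)
site 1, node BOT: BO={A,G} ∪ T={T} → {A,G,T} (+1)
site 1, node BCOT: BOT={A,G,T} ∩ C={G} → {G} (+0)
site 1, node GY: G={A} ∪ Y={C} → {A,C} (+1)
site 1, node GRY: GY={A,C} ∩ R={A} → {A} (+0)
site 1, node BCGORTY: BCOT={G} ∪ GRY={A} → {A,G} (+1)
site 2, node BO: B={C} ∪ O={T} → {C,T} (+1)
site 2, node BOT: BO={C,T} ∩ T={C} → {C} (+0)
site 2, node BCOT: BOT={C} ∩ C={C} → {C} (+0)
site 2, node GY: G={C} ∪ Y={T} → {C,T} (+1)
site 2, node GRY: GY={C,T} ∩ R={C} → {C} (+0)
site 2, node BCGORTY: BCOT={C} ∩ GRY={C} → {C} (+0)
site 3, node BO: B={T} ∩ O={T} → {T} (+0)
site 3, node BOT: BO={T} ∪ T={G} → {G,T} (+1)
site 3, node BCOT: BOT={G,T} ∪ C={C} → {C,G,T} (+1)
site 3, node GY: G={C} ∪ Y={G} → {C,G} (+1)
site 3, node GRY: GY={C,G} ∩ R={C} → {C} (+0)
site 3, node BCGORTY: BCOT={C,G,T} ∩ GRY={C} → {C} (+0)
site 4, node BO: B={T} ∪ O={G} → {G,T} (+1)
site 4, node BOT: BO={G,T} ∪ T={C} → {C,G,T} (+1)
site 4, node BCOT: BOT={C,G,T} ∩ C={C} → {C} (+0)
site 4, node GY: G={C} ∪ Y={A} → {A,C} (+1)
site 4, node GRY: GY={A,C} ∩ R={C} → {C} (+0)
site 4, node BCGORTY: BCOT={C} ∩ GRY={C} → {C} (+0)
site 5, node BO: B={C} ∪ O={A} → {A,C} (+1)
site 5, node BOT: BO={A,C} ∪ T={T} → {A,C,T} (+1)
site 5, node BCOT: BOT={A,C,T} ∩ C={C} → {C} (+0)
site 5, node GY: G={T} ∪ Y={C} → {C,T} (+1)
site 5, node GRY: GY={C,T} ∩ R={T} → {T} (+0)
site 5, node BCGORTY: BCOT={C} ∪ GRY={T} → {C,T} (+1)
site 6, node BO: B={T} ∪ O={G} → {G,T} (+1)
site 6, node BOT: BO={G,T} ∩ T={T} → {T} (+0)
site 6, node BCOT: BOT={T} ∪ C={A} → {A,T} (+1)
site 6, node GY: G={C} ∩ Y={C} → {C} (+0)
site 6, node GRY: GY={C} ∩ R={C} → {C} (+0)
site 6, node BCGORTY: BCOT={A,T} ∪ GRY={C} → {A,C,T} (+1)
site 7, node BO: B={A} ∩ O={A} → {A} (+0)
site 7, node BOT: BO={A} ∪ T={C} → {A,C} (+1)
site 7, node BCOT: BOT={A,C} ∪ C={T} → {A,C,T} (+1)
site 7, node GY: G={C} ∪ Y={A} → {A,C} (+1)
site 7, node GRY: GY={A,C} ∪ R={T} → {A,C,T} (+1)
site 7, node BCGORTY: BCOT={A,C,T} ∩ GRY={A,C,T} → {A,C,T} (+0)
per-site changes: [3, 4, 2, 3, 3, 4, 3, 4]; total = 26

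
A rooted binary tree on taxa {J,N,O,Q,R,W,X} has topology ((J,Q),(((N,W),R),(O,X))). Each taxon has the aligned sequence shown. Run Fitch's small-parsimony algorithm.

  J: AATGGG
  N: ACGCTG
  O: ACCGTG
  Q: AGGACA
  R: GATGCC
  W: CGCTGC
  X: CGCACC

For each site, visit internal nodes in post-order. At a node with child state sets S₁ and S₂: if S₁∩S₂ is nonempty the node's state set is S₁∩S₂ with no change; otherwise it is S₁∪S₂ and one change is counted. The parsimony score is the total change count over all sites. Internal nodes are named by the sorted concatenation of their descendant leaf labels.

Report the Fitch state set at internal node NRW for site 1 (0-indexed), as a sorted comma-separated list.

A,C,G

site 0, node JQ: J={A} ∩ Q={A} → {A} (+0)
site 0, node NW: N={A} ∪ W={C} → {A,C} (+1)
site 0, node NRW: NW={A,C} ∪ R={G} → {A,C,G} (+1)
site 0, node OX: O={A} ∪ X={C} → {A,C} (+1)
site 0, node NORWX: NRW={A,C,G} ∩ OX={A,C} → {A,C} (+0)
site 0, node JNOQRWX: JQ={A} ∩ NORWX={A,C} → {A} (+0)
site 1, node JQ: J={A} ∪ Q={G} → {A,G} (+1)
site 1, node NW: N={C} ∪ W={G} → {C,G} (+1)
site 1, node NRW: NW={C,G} ∪ R={A} → {A,C,G} (+1)
site 1, node OX: O={C} ∪ X={G} → {C,G} (+1)
site 1, node NORWX: NRW={A,C,G} ∩ OX={C,G} → {C,G} (+0)
site 1, node JNOQRWX: JQ={A,G} ∩ NORWX={C,G} → {G} (+0)
site 2, node JQ: J={T} ∪ Q={G} → {G,T} (+1)
site 2, node NW: N={G} ∪ W={C} → {C,G} (+1)
site 2, node NRW: NW={C,G} ∪ R={T} → {C,G,T} (+1)
site 2, node OX: O={C} ∩ X={C} → {C} (+0)
site 2, node NORWX: NRW={C,G,T} ∩ OX={C} → {C} (+0)
site 2, node JNOQRWX: JQ={G,T} ∪ NORWX={C} → {C,G,T} (+1)
site 3, node JQ: J={G} ∪ Q={A} → {A,G} (+1)
site 3, node NW: N={C} ∪ W={T} → {C,T} (+1)
site 3, node NRW: NW={C,T} ∪ R={G} → {C,G,T} (+1)
site 3, node OX: O={G} ∪ X={A} → {A,G} (+1)
site 3, node NORWX: NRW={C,G,T} ∩ OX={A,G} → {G} (+0)
site 3, node JNOQRWX: JQ={A,G} ∩ NORWX={G} → {G} (+0)
site 4, node JQ: J={G} ∪ Q={C} → {C,G} (+1)
site 4, node NW: N={T} ∪ W={G} → {G,T} (+1)
site 4, node NRW: NW={G,T} ∪ R={C} → {C,G,T} (+1)
site 4, node OX: O={T} ∪ X={C} → {C,T} (+1)
site 4, node NORWX: NRW={C,G,T} ∩ OX={C,T} → {C,T} (+0)
site 4, node JNOQRWX: JQ={C,G} ∩ NORWX={C,T} → {C} (+0)
site 5, node JQ: J={G} ∪ Q={A} → {A,G} (+1)
site 5, node NW: N={G} ∪ W={C} → {C,G} (+1)
site 5, node NRW: NW={C,G} ∩ R={C} → {C} (+0)
site 5, node OX: O={G} ∪ X={C} → {C,G} (+1)
site 5, node NORWX: NRW={C} ∩ OX={C,G} → {C} (+0)
site 5, node JNOQRWX: JQ={A,G} ∪ NORWX={C} → {A,C,G} (+1)
per-site changes: [3, 4, 4, 4, 4, 4]; total = 23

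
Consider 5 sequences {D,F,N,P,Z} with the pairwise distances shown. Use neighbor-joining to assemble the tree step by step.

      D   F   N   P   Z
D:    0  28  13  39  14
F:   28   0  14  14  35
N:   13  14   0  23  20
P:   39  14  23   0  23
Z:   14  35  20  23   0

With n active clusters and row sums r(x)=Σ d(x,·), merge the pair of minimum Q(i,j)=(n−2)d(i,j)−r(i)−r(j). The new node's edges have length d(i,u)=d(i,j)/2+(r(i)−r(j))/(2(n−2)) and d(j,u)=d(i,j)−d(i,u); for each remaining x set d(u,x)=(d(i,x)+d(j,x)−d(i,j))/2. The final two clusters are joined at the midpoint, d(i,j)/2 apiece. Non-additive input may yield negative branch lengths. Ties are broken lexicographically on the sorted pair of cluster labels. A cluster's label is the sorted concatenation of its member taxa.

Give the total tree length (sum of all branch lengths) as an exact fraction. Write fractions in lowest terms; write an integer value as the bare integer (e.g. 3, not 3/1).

iteration 1: select F,P (d=14, Q=-148); attach at lengths (17/3, 25/3); label the merged cluster FP
  updated: d(D,FP)=53/2, d(FP,N)=23/2, d(FP,Z)=22
iteration 2: select D,Z (d=14, Q=-163/2); attach at lengths (51/8, 61/8); label the merged cluster DZ
  updated: d(DZ,FP)=69/4, d(DZ,N)=19/2
iteration 3: select DZ,FP (d=69/4, Q=-153/4); attach at lengths (61/8, 77/8); label the merged cluster DFPZ
  updated: d(DFPZ,N)=15/8
iteration 4: select DFPZ,N (d=15/8); attach at lengths (15/16, 15/16); label the merged cluster DFNPZ
final tree: (((D:51/8,Z:61/8):61/8,(F:17/3,P:25/3):77/8):15/16,N:15/16)
total length: 377/8

377/8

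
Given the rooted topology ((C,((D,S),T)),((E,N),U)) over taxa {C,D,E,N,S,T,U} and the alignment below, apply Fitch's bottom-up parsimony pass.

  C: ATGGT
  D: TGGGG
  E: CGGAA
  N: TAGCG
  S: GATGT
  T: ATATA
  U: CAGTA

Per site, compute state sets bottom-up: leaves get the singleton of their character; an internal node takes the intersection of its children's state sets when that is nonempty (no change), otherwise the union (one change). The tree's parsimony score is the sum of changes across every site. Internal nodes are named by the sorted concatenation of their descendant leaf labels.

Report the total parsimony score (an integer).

site 0, node DS: D={T} ∪ S={G} → {G,T} (+1)
site 0, node DST: DS={G,T} ∪ T={A} → {A,G,T} (+1)
site 0, node CDST: C={A} ∩ DST={A,G,T} → {A} (+0)
site 0, node EN: E={C} ∪ N={T} → {C,T} (+1)
site 0, node ENU: EN={C,T} ∩ U={C} → {C} (+0)
site 0, node CDENSTU: CDST={A} ∪ ENU={C} → {A,C} (+1)
site 1, node DS: D={G} ∪ S={A} → {A,G} (+1)
site 1, node DST: DS={A,G} ∪ T={T} → {A,G,T} (+1)
site 1, node CDST: C={T} ∩ DST={A,G,T} → {T} (+0)
site 1, node EN: E={G} ∪ N={A} → {A,G} (+1)
site 1, node ENU: EN={A,G} ∩ U={A} → {A} (+0)
site 1, node CDENSTU: CDST={T} ∪ ENU={A} → {A,T} (+1)
site 2, node DS: D={G} ∪ S={T} → {G,T} (+1)
site 2, node DST: DS={G,T} ∪ T={A} → {A,G,T} (+1)
site 2, node CDST: C={G} ∩ DST={A,G,T} → {G} (+0)
site 2, node EN: E={G} ∩ N={G} → {G} (+0)
site 2, node ENU: EN={G} ∩ U={G} → {G} (+0)
site 2, node CDENSTU: CDST={G} ∩ ENU={G} → {G} (+0)
site 3, node DS: D={G} ∩ S={G} → {G} (+0)
site 3, node DST: DS={G} ∪ T={T} → {G,T} (+1)
site 3, node CDST: C={G} ∩ DST={G,T} → {G} (+0)
site 3, node EN: E={A} ∪ N={C} → {A,C} (+1)
site 3, node ENU: EN={A,C} ∪ U={T} → {A,C,T} (+1)
site 3, node CDENSTU: CDST={G} ∪ ENU={A,C,T} → {A,C,G,T} (+1)
site 4, node DS: D={G} ∪ S={T} → {G,T} (+1)
site 4, node DST: DS={G,T} ∪ T={A} → {A,G,T} (+1)
site 4, node CDST: C={T} ∩ DST={A,G,T} → {T} (+0)
site 4, node EN: E={A} ∪ N={G} → {A,G} (+1)
site 4, node ENU: EN={A,G} ∩ U={A} → {A} (+0)
site 4, node CDENSTU: CDST={T} ∪ ENU={A} → {A,T} (+1)
per-site changes: [4, 4, 2, 4, 4]; total = 18

18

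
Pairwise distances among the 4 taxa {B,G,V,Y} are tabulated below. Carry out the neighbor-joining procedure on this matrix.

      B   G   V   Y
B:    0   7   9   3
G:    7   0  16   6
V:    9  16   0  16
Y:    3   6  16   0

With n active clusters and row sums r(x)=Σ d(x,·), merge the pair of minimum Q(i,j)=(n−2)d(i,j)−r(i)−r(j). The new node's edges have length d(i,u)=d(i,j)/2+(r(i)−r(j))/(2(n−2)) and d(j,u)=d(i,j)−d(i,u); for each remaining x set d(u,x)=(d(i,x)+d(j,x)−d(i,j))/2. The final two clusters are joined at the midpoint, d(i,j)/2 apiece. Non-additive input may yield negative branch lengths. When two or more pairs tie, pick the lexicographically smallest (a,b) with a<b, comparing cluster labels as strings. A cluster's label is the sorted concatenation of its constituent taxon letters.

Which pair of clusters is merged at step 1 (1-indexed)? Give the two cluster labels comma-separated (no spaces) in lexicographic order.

B,V

iteration 1: select B,V (d=9, Q=-42); attach at lengths (-1, 10); label the merged cluster BV
  updated: d(BV,G)=7, d(BV,Y)=5
iteration 2: select BV,G (d=7, Q=-18); attach at lengths (3, 4); label the merged cluster BGV
  updated: d(BGV,Y)=2
iteration 3: select BGV,Y (d=2); attach at lengths (1, 1); label the merged cluster BGVY
final tree: (((B:-1,V:10):3,G:4):1,Y:1)
total length: 18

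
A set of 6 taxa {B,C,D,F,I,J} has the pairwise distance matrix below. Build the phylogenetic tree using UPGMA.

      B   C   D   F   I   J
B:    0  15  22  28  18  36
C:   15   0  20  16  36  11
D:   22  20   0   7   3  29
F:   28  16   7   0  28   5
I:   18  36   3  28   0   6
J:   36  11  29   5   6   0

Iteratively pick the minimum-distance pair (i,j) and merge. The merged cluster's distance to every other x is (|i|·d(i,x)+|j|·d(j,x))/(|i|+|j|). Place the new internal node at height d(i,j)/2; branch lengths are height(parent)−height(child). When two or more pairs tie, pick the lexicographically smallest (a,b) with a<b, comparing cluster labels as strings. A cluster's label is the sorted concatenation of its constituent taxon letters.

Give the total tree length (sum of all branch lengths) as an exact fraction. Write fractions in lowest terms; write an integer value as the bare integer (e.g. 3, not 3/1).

1. join D+I (d=3) ⇒ DI; edges |D|=3/2, |I|=3/2
  updated: d(B,DI)=20, d(C,DI)=28, d(DI,F)=35/2, d(DI,J)=35/2
2. join F+J (d=5) ⇒ FJ; edges |F|=5/2, |J|=5/2
  updated: d(B,FJ)=32, d(C,FJ)=27/2, d(DI,FJ)=35/2
3. join C+FJ (d=27/2) ⇒ CFJ; edges |C|=27/4, |FJ|=17/4
  updated: d(B,CFJ)=79/3, d(CFJ,DI)=21
4. join B+DI (d=20) ⇒ BDI; edges |B|=10, |DI|=17/2
  updated: d(BDI,CFJ)=205/9
5. join BDI+CFJ (d=205/9) ⇒ BCDFIJ; edges |BDI|=25/18, |CFJ|=167/36
final tree: ((B:10,(D:3/2,I:3/2):17/2):25/18,(C:27/4,(F:5/2,J:5/2):17/4):167/36)
total length: 1567/36

1567/36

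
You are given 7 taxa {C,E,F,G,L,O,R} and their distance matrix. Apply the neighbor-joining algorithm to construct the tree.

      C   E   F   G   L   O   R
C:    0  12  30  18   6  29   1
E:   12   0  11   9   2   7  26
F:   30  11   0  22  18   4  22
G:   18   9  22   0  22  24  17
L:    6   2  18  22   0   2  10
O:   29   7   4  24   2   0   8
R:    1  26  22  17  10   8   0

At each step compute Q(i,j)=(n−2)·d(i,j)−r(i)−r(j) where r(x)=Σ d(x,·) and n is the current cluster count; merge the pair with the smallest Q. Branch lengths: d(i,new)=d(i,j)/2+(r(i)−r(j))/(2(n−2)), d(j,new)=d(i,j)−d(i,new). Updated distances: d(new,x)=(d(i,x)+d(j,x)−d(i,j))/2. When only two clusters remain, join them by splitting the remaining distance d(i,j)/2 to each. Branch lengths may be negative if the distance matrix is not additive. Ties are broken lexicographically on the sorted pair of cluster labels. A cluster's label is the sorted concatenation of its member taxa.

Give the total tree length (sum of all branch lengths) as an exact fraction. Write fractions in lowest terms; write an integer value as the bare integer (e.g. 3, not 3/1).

1133/32

iteration 1: select C,R (d=1, Q=-175); attach at lengths (17/10, -7/10); label the merged cluster CR
  updated: d(CR,E)=37/2, d(CR,F)=51/2, d(CR,G)=17, d(CR,L)=15/2, d(CR,O)=18
iteration 2: select F,O (d=4, Q=-239/2); attach at lengths (83/16, -19/16); label the merged cluster FO
  updated: d(CR,FO)=79/4, d(E,FO)=7, d(FO,G)=21, d(FO,L)=8
iteration 3: select CR,G (d=17, Q=-323/4); attach at lengths (179/24, 229/24); label the merged cluster CGR
  updated: d(CGR,E)=21/4, d(CGR,FO)=95/8, d(CGR,L)=25/4
iteration 4: select CGR,E (d=21/4, Q=-217/8); attach at lengths (157/32, 11/32); label the merged cluster CEGR
  updated: d(CEGR,FO)=109/16, d(CEGR,L)=3/2
iteration 5: select CEGR,FO (d=109/16, Q=-261/16); attach at lengths (5/32, 213/32); label the merged cluster CEFGOR
  updated: d(CEFGOR,L)=43/32
iteration 6: select CEFGOR,L (d=43/32); attach at lengths (43/64, 43/64); label the merged cluster CEFGLOR
final tree: (((((C:17/10,R:-7/10):179/24,G:229/24):157/32,E:11/32):5/32,(F:83/16,O:-19/16):213/32):43/64,L:43/64)
total length: 1133/32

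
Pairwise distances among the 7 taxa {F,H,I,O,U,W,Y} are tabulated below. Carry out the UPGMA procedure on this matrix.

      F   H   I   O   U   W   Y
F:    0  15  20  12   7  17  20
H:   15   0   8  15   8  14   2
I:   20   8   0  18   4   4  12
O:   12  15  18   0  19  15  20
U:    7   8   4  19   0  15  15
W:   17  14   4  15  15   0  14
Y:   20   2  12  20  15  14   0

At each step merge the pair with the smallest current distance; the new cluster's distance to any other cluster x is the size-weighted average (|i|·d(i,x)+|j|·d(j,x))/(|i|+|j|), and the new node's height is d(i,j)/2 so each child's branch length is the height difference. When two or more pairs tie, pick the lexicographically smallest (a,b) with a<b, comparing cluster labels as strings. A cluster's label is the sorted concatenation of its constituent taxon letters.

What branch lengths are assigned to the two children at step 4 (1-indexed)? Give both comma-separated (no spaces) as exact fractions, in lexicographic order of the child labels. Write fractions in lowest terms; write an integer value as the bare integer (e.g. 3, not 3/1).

1. join H+Y (d=2) ⇒ HY; edges |H|=1, |Y|=1
  updated: d(F,HY)=35/2, d(HY,I)=10, d(HY,O)=35/2, d(HY,U)=23/2, d(HY,W)=14
2. join I+U (d=4) ⇒ IU; edges |I|=2, |U|=2
  updated: d(F,IU)=27/2, d(HY,IU)=43/4, d(IU,O)=37/2, d(IU,W)=19/2
3. join IU+W (d=19/2) ⇒ IUW; edges |IU|=11/4, |W|=19/4
  updated: d(F,IUW)=44/3, d(HY,IUW)=71/6, d(IUW,O)=52/3
4. join HY+IUW (d=71/6) ⇒ HIUWY; edges |HY|=59/12, |IUW|=7/6
  updated: d(F,HIUWY)=79/5, d(HIUWY,O)=87/5
5. join F+O (d=12) ⇒ FO; edges |F|=6, |O|=6
  updated: d(FO,HIUWY)=83/5
6. join FO+HIUWY (d=83/5) ⇒ FHIOUWY; edges |FO|=23/10, |HIUWY|=143/60
final tree: ((F:6,O:6):23/10,((H:1,Y:1):59/12,((I:2,U:2):11/4,W:19/4):7/6):143/60)
total length: 544/15

59/12,7/6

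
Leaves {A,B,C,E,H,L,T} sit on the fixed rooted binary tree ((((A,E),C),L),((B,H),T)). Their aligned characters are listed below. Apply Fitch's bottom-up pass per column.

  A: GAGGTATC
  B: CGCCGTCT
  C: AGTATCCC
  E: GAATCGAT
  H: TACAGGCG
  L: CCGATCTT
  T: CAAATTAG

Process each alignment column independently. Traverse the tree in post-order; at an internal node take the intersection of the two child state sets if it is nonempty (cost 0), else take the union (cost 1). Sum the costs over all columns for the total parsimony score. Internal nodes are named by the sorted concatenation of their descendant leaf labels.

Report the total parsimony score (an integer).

[col 0] AE: children A:{G}, E:{G} ∩→ {G}; cost 0
[col 0] ACE: children AE:{G}, C:{A} ∪→ {A,G}; cost 1
[col 0] ACEL: children ACE:{A,G}, L:{C} ∪→ {A,C,G}; cost 1
[col 0] BH: children B:{C}, H:{T} ∪→ {C,T}; cost 1
[col 0] BHT: children BH:{C,T}, T:{C} ∩→ {C}; cost 0
[col 0] ABCEHLT: children ACEL:{A,C,G}, BHT:{C} ∩→ {C}; cost 0
[col 1] AE: children A:{A}, E:{A} ∩→ {A}; cost 0
[col 1] ACE: children AE:{A}, C:{G} ∪→ {A,G}; cost 1
[col 1] ACEL: children ACE:{A,G}, L:{C} ∪→ {A,C,G}; cost 1
[col 1] BH: children B:{G}, H:{A} ∪→ {A,G}; cost 1
[col 1] BHT: children BH:{A,G}, T:{A} ∩→ {A}; cost 0
[col 1] ABCEHLT: children ACEL:{A,C,G}, BHT:{A} ∩→ {A}; cost 0
[col 2] AE: children A:{G}, E:{A} ∪→ {A,G}; cost 1
[col 2] ACE: children AE:{A,G}, C:{T} ∪→ {A,G,T}; cost 1
[col 2] ACEL: children ACE:{A,G,T}, L:{G} ∩→ {G}; cost 0
[col 2] BH: children B:{C}, H:{C} ∩→ {C}; cost 0
[col 2] BHT: children BH:{C}, T:{A} ∪→ {A,C}; cost 1
[col 2] ABCEHLT: children ACEL:{G}, BHT:{A,C} ∪→ {A,C,G}; cost 1
[col 3] AE: children A:{G}, E:{T} ∪→ {G,T}; cost 1
[col 3] ACE: children AE:{G,T}, C:{A} ∪→ {A,G,T}; cost 1
[col 3] ACEL: children ACE:{A,G,T}, L:{A} ∩→ {A}; cost 0
[col 3] BH: children B:{C}, H:{A} ∪→ {A,C}; cost 1
[col 3] BHT: children BH:{A,C}, T:{A} ∩→ {A}; cost 0
[col 3] ABCEHLT: children ACEL:{A}, BHT:{A} ∩→ {A}; cost 0
[col 4] AE: children A:{T}, E:{C} ∪→ {C,T}; cost 1
[col 4] ACE: children AE:{C,T}, C:{T} ∩→ {T}; cost 0
[col 4] ACEL: children ACE:{T}, L:{T} ∩→ {T}; cost 0
[col 4] BH: children B:{G}, H:{G} ∩→ {G}; cost 0
[col 4] BHT: children BH:{G}, T:{T} ∪→ {G,T}; cost 1
[col 4] ABCEHLT: children ACEL:{T}, BHT:{G,T} ∩→ {T}; cost 0
[col 5] AE: children A:{A}, E:{G} ∪→ {A,G}; cost 1
[col 5] ACE: children AE:{A,G}, C:{C} ∪→ {A,C,G}; cost 1
[col 5] ACEL: children ACE:{A,C,G}, L:{C} ∩→ {C}; cost 0
[col 5] BH: children B:{T}, H:{G} ∪→ {G,T}; cost 1
[col 5] BHT: children BH:{G,T}, T:{T} ∩→ {T}; cost 0
[col 5] ABCEHLT: children ACEL:{C}, BHT:{T} ∪→ {C,T}; cost 1
[col 6] AE: children A:{T}, E:{A} ∪→ {A,T}; cost 1
[col 6] ACE: children AE:{A,T}, C:{C} ∪→ {A,C,T}; cost 1
[col 6] ACEL: children ACE:{A,C,T}, L:{T} ∩→ {T}; cost 0
[col 6] BH: children B:{C}, H:{C} ∩→ {C}; cost 0
[col 6] BHT: children BH:{C}, T:{A} ∪→ {A,C}; cost 1
[col 6] ABCEHLT: children ACEL:{T}, BHT:{A,C} ∪→ {A,C,T}; cost 1
[col 7] AE: children A:{C}, E:{T} ∪→ {C,T}; cost 1
[col 7] ACE: children AE:{C,T}, C:{C} ∩→ {C}; cost 0
[col 7] ACEL: children ACE:{C}, L:{T} ∪→ {C,T}; cost 1
[col 7] BH: children B:{T}, H:{G} ∪→ {G,T}; cost 1
[col 7] BHT: children BH:{G,T}, T:{G} ∩→ {G}; cost 0
[col 7] ABCEHLT: children ACEL:{C,T}, BHT:{G} ∪→ {C,G,T}; cost 1
per-site changes: [3, 3, 4, 3, 2, 4, 4, 4]; total = 27

27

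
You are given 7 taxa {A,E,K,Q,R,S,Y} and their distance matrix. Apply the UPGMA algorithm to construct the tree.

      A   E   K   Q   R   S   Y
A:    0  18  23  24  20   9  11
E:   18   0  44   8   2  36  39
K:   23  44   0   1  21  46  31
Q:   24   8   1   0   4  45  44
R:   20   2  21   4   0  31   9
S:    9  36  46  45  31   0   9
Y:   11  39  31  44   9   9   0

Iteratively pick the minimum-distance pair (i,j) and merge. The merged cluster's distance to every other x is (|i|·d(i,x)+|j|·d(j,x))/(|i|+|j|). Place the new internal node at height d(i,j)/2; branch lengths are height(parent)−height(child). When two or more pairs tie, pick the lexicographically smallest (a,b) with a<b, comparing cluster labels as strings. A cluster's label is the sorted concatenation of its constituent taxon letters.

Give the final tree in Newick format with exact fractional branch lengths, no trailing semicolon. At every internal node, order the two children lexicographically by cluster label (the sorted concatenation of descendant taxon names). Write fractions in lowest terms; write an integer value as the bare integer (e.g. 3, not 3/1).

(((A:9/2,S:9/2):1/2,Y:5):41/4,((E:1,R:1):69/8,(K:1/2,Q:1/2):73/8):45/8)

iteration 1: select K,Q (d=1); attach at lengths (1/2, 1/2); label the merged cluster KQ
  updated: d(A,KQ)=47/2, d(E,KQ)=26, d(KQ,R)=25/2, d(KQ,S)=91/2, d(KQ,Y)=75/2
iteration 2: select E,R (d=2); attach at lengths (1, 1); label the merged cluster ER
  updated: d(A,ER)=19, d(ER,KQ)=77/4, d(ER,S)=67/2, d(ER,Y)=24
iteration 3: select A,S (d=9); attach at lengths (9/2, 9/2); label the merged cluster AS
  updated: d(AS,ER)=105/4, d(AS,KQ)=69/2, d(AS,Y)=10
iteration 4: select AS,Y (d=10); attach at lengths (1/2, 5); label the merged cluster ASY
  updated: d(ASY,ER)=51/2, d(ASY,KQ)=71/2
iteration 5: select ER,KQ (d=77/4); attach at lengths (69/8, 73/8); label the merged cluster EKQR
  updated: d(ASY,EKQR)=61/2
iteration 6: select ASY,EKQR (d=61/2); attach at lengths (41/4, 45/8); label the merged cluster AEKQRSY
final tree: (((A:9/2,S:9/2):1/2,Y:5):41/4,((E:1,R:1):69/8,(K:1/2,Q:1/2):73/8):45/8)
total length: 409/8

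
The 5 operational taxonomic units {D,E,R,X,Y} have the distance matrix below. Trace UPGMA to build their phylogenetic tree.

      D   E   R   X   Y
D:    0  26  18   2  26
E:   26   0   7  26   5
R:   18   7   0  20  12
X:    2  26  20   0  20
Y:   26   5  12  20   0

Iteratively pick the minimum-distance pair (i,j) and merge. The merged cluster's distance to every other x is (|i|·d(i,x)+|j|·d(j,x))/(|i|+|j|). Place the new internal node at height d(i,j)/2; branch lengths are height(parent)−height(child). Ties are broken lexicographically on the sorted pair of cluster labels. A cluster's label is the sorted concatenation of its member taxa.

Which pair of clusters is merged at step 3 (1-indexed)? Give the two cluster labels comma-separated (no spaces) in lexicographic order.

1. join D+X (d=2) ⇒ DX; edges |D|=1, |X|=1
  updated: d(DX,E)=26, d(DX,R)=19, d(DX,Y)=23
2. join E+Y (d=5) ⇒ EY; edges |E|=5/2, |Y|=5/2
  updated: d(DX,EY)=49/2, d(EY,R)=19/2
3. join EY+R (d=19/2) ⇒ ERY; edges |EY|=9/4, |R|=19/4
  updated: d(DX,ERY)=68/3
4. join DX+ERY (d=68/3) ⇒ DERXY; edges |DX|=31/3, |ERY|=79/12
final tree: ((D:1,X:1):31/3,((E:5/2,Y:5/2):9/4,R:19/4):79/12)
total length: 371/12

EY,R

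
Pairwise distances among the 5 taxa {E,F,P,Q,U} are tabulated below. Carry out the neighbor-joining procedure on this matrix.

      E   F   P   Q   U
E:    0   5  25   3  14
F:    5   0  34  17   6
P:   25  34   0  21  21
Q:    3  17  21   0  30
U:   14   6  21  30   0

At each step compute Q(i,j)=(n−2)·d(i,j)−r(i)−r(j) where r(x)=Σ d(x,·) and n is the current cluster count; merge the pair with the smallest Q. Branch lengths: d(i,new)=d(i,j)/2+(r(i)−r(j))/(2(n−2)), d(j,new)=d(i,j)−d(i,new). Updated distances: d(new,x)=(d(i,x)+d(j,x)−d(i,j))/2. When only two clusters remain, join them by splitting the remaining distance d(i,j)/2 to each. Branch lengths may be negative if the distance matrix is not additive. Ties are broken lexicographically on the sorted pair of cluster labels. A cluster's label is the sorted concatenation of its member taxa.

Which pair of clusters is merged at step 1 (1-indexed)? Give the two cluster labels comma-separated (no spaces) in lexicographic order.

iteration 1: select F,U (d=6, Q=-115); attach at lengths (3/2, 9/2); label the merged cluster FU
  updated: d(E,FU)=13/2, d(FU,P)=49/2, d(FU,Q)=41/2
iteration 2: select E,FU (d=13/2, Q=-73); attach at lengths (-1, 15/2); label the merged cluster EFU
  updated: d(EFU,P)=43/2, d(EFU,Q)=17/2
iteration 3: select EFU,P (d=43/2, Q=-51); attach at lengths (9/2, 17); label the merged cluster EFPU
  updated: d(EFPU,Q)=4
iteration 4: select EFPU,Q (d=4); attach at lengths (2, 2); label the merged cluster EFPQU
final tree: (((E:-1,(F:3/2,U:9/2):15/2):9/2,P:17):2,Q:2)
total length: 38

F,U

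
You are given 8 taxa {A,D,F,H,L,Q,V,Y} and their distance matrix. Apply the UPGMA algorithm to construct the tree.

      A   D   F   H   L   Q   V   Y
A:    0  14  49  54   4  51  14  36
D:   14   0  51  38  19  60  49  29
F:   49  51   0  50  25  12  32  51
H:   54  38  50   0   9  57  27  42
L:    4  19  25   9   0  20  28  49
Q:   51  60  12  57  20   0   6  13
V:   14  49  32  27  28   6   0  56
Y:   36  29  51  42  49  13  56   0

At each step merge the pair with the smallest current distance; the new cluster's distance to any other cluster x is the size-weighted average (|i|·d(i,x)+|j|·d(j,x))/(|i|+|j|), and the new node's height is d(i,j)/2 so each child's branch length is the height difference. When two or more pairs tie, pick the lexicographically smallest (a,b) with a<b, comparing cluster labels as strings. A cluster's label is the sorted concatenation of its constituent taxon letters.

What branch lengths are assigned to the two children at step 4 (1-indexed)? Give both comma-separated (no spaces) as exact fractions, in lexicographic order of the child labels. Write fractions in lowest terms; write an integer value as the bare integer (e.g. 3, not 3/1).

11,8

1. join A+L (d=4) ⇒ AL; edges |A|=2, |L|=2
  updated: d(AL,D)=33/2, d(AL,F)=37, d(AL,H)=63/2, d(AL,Q)=71/2, d(AL,V)=21, d(AL,Y)=85/2
2. join Q+V (d=6) ⇒ QV; edges |Q|=3, |V|=3
  updated: d(AL,QV)=113/4, d(D,QV)=109/2, d(F,QV)=22, d(H,QV)=42, d(QV,Y)=69/2
3. join AL+D (d=33/2) ⇒ ADL; edges |AL|=25/4, |D|=33/4
  updated: d(ADL,F)=125/3, d(ADL,H)=101/3, d(ADL,QV)=37, d(ADL,Y)=38
4. join F+QV (d=22) ⇒ FQV; edges |F|=11, |QV|=8
  updated: d(ADL,FQV)=347/9, d(FQV,H)=134/3, d(FQV,Y)=40
5. join ADL+H (d=101/3) ⇒ ADHL; edges |ADL|=103/12, |H|=101/6
  updated: d(ADHL,FQV)=481/12, d(ADHL,Y)=39
6. join ADHL+Y (d=39) ⇒ ADHLY; edges |ADHL|=8/3, |Y|=39/2
  updated: d(ADHLY,FQV)=601/15
7. join ADHLY+FQV (d=601/15) ⇒ ADFHLQVY; edges |ADHLY|=8/15, |FQV|=271/30
final tree: (((((A:2,L:2):25/4,D:33/4):103/12,H:101/6):8/3,Y:39/2):8/15,(F:11,(Q:3,V:3):8):271/30)
total length: 2013/20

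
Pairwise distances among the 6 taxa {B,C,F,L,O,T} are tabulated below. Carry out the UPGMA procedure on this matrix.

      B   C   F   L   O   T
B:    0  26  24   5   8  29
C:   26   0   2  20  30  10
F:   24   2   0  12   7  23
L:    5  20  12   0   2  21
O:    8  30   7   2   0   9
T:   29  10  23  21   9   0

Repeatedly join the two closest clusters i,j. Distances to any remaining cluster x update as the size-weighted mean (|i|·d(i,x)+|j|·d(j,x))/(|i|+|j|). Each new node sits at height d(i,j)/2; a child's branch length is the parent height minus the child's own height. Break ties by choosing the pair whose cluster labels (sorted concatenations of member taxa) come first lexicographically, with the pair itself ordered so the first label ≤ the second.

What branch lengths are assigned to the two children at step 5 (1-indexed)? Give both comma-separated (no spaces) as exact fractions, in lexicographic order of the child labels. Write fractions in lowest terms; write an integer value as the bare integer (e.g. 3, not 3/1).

239/36,59/36

step 1: merge (C,F) at d=2; branch lengths C→1, F→1; new cluster CF
  updated: d(B,CF)=25, d(CF,L)=16, d(CF,O)=37/2, d(CF,T)=33/2
step 2: merge (L,O) at d=2; branch lengths L→1, O→1; new cluster LO
  updated: d(B,LO)=13/2, d(CF,LO)=69/4, d(LO,T)=15
step 3: merge (B,LO) at d=13/2; branch lengths B→13/4, LO→9/4; new cluster BLO
  updated: d(BLO,CF)=119/6, d(BLO,T)=59/3
step 4: merge (CF,T) at d=33/2; branch lengths CF→29/4, T→33/4; new cluster CFT
  updated: d(BLO,CFT)=178/9
step 5: merge (BLO,CFT) at d=178/9; branch lengths BLO→239/36, CFT→59/36; new cluster BCFLOT
final tree: ((B:13/4,(L:1,O:1):9/4):239/36,((C:1,F:1):29/4,T:33/4):59/36)
total length: 599/18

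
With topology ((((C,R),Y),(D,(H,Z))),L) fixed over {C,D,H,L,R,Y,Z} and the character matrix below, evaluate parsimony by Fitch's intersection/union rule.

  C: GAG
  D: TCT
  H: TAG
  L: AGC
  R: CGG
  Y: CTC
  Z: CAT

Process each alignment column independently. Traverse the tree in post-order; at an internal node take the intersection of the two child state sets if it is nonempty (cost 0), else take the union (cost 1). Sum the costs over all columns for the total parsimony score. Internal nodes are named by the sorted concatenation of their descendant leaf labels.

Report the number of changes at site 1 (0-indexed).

4

[col 0] CR: children C:{G}, R:{C} ∪→ {C,G}; cost 1
[col 0] CRY: children CR:{C,G}, Y:{C} ∩→ {C}; cost 0
[col 0] HZ: children H:{T}, Z:{C} ∪→ {C,T}; cost 1
[col 0] DHZ: children D:{T}, HZ:{C,T} ∩→ {T}; cost 0
[col 0] CDHRYZ: children CRY:{C}, DHZ:{T} ∪→ {C,T}; cost 1
[col 0] CDHLRYZ: children CDHRYZ:{C,T}, L:{A} ∪→ {A,C,T}; cost 1
[col 1] CR: children C:{A}, R:{G} ∪→ {A,G}; cost 1
[col 1] CRY: children CR:{A,G}, Y:{T} ∪→ {A,G,T}; cost 1
[col 1] HZ: children H:{A}, Z:{A} ∩→ {A}; cost 0
[col 1] DHZ: children D:{C}, HZ:{A} ∪→ {A,C}; cost 1
[col 1] CDHRYZ: children CRY:{A,G,T}, DHZ:{A,C} ∩→ {A}; cost 0
[col 1] CDHLRYZ: children CDHRYZ:{A}, L:{G} ∪→ {A,G}; cost 1
[col 2] CR: children C:{G}, R:{G} ∩→ {G}; cost 0
[col 2] CRY: children CR:{G}, Y:{C} ∪→ {C,G}; cost 1
[col 2] HZ: children H:{G}, Z:{T} ∪→ {G,T}; cost 1
[col 2] DHZ: children D:{T}, HZ:{G,T} ∩→ {T}; cost 0
[col 2] CDHRYZ: children CRY:{C,G}, DHZ:{T} ∪→ {C,G,T}; cost 1
[col 2] CDHLRYZ: children CDHRYZ:{C,G,T}, L:{C} ∩→ {C}; cost 0
per-site changes: [4, 4, 3]; total = 11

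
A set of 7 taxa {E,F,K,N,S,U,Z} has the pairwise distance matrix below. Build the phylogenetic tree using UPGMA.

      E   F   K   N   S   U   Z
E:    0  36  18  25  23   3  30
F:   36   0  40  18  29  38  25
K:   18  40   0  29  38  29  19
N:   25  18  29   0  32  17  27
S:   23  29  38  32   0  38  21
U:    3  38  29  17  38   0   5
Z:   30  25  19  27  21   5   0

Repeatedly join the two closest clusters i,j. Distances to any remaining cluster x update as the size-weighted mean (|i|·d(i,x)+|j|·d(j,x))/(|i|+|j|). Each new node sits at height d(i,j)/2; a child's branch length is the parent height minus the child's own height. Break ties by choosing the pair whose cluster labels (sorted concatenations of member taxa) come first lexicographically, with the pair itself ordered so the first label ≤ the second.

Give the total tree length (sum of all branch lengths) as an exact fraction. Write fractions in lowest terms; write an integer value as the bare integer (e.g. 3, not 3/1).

3611/48

1. join E+U (d=3) ⇒ EU; edges |E|=3/2, |U|=3/2
  updated: d(EU,F)=37, d(EU,K)=47/2, d(EU,N)=21, d(EU,S)=61/2, d(EU,Z)=35/2
2. join EU+Z (d=35/2) ⇒ EUZ; edges |EU|=29/4, |Z|=35/4
  updated: d(EUZ,F)=33, d(EUZ,K)=22, d(EUZ,N)=23, d(EUZ,S)=82/3
3. join F+N (d=18) ⇒ FN; edges |F|=9, |N|=9
  updated: d(EUZ,FN)=28, d(FN,K)=69/2, d(FN,S)=61/2
4. join EUZ+K (d=22) ⇒ EKUZ; edges |EUZ|=9/4, |K|=11
  updated: d(EKUZ,FN)=237/8, d(EKUZ,S)=30
5. join EKUZ+FN (d=237/8) ⇒ EFKNUZ; edges |EKUZ|=61/16, |FN|=93/16
  updated: d(EFKNUZ,S)=181/6
6. join EFKNUZ+S (d=181/6) ⇒ EFKNSUZ; edges |EFKNUZ|=13/48, |S|=181/12
final tree: (((((E:3/2,U:3/2):29/4,Z:35/4):9/4,K:11):61/16,(F:9,N:9):93/16):13/48,S:181/12)
total length: 3611/48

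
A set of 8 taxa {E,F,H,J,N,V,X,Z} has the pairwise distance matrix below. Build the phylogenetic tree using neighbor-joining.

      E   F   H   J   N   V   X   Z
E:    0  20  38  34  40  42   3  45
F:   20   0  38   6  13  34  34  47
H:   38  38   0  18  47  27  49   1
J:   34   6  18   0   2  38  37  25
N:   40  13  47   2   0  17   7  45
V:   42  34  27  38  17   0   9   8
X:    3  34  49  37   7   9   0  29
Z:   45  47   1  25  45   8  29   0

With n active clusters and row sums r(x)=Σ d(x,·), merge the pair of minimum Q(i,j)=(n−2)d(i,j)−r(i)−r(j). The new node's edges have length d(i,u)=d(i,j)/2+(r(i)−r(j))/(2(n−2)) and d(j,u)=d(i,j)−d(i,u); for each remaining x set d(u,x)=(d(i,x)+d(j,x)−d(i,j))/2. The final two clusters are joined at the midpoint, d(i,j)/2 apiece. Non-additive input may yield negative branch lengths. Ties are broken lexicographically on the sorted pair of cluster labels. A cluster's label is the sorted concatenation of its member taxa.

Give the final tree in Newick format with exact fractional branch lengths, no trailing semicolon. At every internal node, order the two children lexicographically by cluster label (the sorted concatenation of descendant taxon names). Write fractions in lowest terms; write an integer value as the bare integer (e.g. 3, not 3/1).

iteration 1: select H,Z (d=1, Q=-412); attach at lengths (2, -1); label the merged cluster HZ
  updated: d(E,HZ)=41, d(F,HZ)=42, d(HZ,J)=21, d(HZ,N)=91/2, d(HZ,V)=17, d(HZ,X)=77/2
iteration 2: select E,X (d=3, Q=-587/2); attach at lengths (133/20, -73/20); label the merged cluster EX
  updated: d(EX,F)=51/2, d(EX,HZ)=153/4, d(EX,J)=34, d(EX,N)=22, d(EX,V)=24
iteration 3: select HZ,V (d=17, Q=-903/4); attach at lengths (407/32, 137/32); label the merged cluster HVZ
  updated: d(EX,HVZ)=181/8, d(F,HVZ)=59/2, d(HVZ,J)=21, d(HVZ,N)=91/4
iteration 4: select EX,HVZ (d=181/8, Q=-1057/8); attach at lengths (203/16, 159/16); label the merged cluster EHVXZ
  updated: d(EHVXZ,F)=259/16, d(EHVXZ,J)=259/16, d(EHVXZ,N)=177/16
iteration 5: select EHVXZ,N (d=177/16, Q=-379/8); attach at lengths (79/8, 19/16); label the merged cluster EHNVXZ
  updated: d(EHNVXZ,F)=145/16, d(EHNVXZ,J)=57/16
iteration 6: select EHNVXZ,F (d=145/16, Q=-149/8); attach at lengths (53/16, 23/4); label the merged cluster EFHNVXZ
  updated: d(EFHNVXZ,J)=1/4
iteration 7: select EFHNVXZ,J (d=1/4); attach at lengths (1/8, 1/8); label the merged cluster EFHJNVXZ
final tree: (((((E:133/20,X:-73/20):203/16,((H:2,Z:-1):407/32,V:137/32):159/16):79/8,N:19/16):53/16,F:23/4):1/8,J:1/8)
total length: 64

(((((E:133/20,X:-73/20):203/16,((H:2,Z:-1):407/32,V:137/32):159/16):79/8,N:19/16):53/16,F:23/4):1/8,J:1/8)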